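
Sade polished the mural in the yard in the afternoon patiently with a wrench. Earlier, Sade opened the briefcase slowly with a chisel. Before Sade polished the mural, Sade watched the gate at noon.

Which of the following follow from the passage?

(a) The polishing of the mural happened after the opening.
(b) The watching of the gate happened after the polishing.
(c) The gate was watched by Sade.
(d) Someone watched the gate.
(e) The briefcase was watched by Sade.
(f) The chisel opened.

(a), (c), (d)

(a) Entailed — the narrative places the opening before the polishing.
(b) Not entailed — the narrative places the watching before the polishing, not after.
(c) Entailed — this follows by dropping conjuncts from the watching event's description.
(d) Entailed — every conjunct here is already in the original watching event.
(e) Not entailed — Sade watched the gate, not the briefcase; the briefcase belongs to the opening event.
(f) Not entailed — the briefcase is what opened, not the chisel.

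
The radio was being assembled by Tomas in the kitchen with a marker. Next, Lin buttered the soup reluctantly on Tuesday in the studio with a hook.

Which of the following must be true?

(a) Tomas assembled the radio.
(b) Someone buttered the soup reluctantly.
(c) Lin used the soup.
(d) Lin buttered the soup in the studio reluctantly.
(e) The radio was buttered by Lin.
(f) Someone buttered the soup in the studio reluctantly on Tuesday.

(a) Not entailed — 'was assembling' is progressive on an accomplishment; it does not entail the completed 'assembled'.
(b) Entailed — dropping 'in the studio', 'on Tuesday', 'with a hook' and generalizing the agent leaves a sub-description the original still satisfies.
(c) Not entailed — the soup is the patient, not an instrument — Lin used a hook.
(d) Entailed — the original entails any weakening of itself; this just drops 'on Tuesday', 'with a hook'.
(e) Not entailed — Lin buttered the soup, not the radio; the radio belongs to the assembling event.
(f) Entailed — dropping 'with a hook' and generalizing the agent leaves a sub-description the original still satisfies.

(b), (d), (f)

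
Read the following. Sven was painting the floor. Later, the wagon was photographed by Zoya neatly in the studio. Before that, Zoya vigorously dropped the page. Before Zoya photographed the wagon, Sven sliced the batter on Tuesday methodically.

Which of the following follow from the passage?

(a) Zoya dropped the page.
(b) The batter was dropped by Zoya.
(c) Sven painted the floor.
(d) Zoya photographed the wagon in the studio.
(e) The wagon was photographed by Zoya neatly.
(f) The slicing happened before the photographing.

(a) Entailed — this follows by dropping conjuncts from the dropping event's description.
(b) Not entailed — Zoya dropped the page, not the batter; the batter belongs to the slicing event.
(c) Not entailed — 'was painting' is progressive on an accomplishment; it does not entail the completed 'painted'.
(d) Entailed — the original entails any weakening of itself; this just drops 'neatly'.
(e) Entailed — the original entails any weakening of itself; this just drops 'in the studio'.
(f) Entailed — the narrative places the slicing before the photographing.

(a), (d), (e), (f)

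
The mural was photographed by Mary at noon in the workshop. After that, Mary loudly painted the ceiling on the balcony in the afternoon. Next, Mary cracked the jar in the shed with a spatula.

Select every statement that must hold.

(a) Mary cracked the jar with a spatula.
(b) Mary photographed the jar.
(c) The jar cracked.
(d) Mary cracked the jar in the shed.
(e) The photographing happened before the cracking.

(a) Entailed — the original entails any weakening of itself; this just drops 'in the shed'.
(b) Not entailed — Mary photographed the mural, not the jar; the jar belongs to the cracking event.
(c) Entailed — 'Mary cracked the jar' is causative; it entails the inchoative 'the jar cracked'.
(d) Entailed — every conjunct here is already in the original cracking event.
(e) Entailed — the narrative places the photographing before the cracking.

(a), (c), (d), (e)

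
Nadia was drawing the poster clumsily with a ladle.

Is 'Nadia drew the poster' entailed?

no

'was drawing' is progressive; for an accomplishment like 'draw the poster', it doesn't entail completion.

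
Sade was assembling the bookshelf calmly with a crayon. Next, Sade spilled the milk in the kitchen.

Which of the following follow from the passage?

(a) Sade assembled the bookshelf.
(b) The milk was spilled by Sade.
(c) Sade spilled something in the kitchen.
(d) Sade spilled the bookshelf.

(b), (c)

(a) Not entailed — 'was assembling' is progressive on an accomplishment; it does not entail the completed 'assembled'.
(b) Entailed — this follows by dropping conjuncts from the spilling event's description.
(c) Entailed — every conjunct here is already in the original spilling event.
(d) Not entailed — Sade spilled the milk, not the bookshelf; the bookshelf belongs to the assembling event.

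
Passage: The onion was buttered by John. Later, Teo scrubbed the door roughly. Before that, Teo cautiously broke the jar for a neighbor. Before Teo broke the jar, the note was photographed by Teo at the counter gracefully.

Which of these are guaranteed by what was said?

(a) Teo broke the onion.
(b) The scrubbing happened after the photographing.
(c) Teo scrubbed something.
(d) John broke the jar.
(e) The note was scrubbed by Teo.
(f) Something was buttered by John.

(b), (c), (f)

(a) Not entailed — Teo broke the jar, not the onion; the onion belongs to the buttering event.
(b) Entailed — the narrative places the photographing before the scrubbing.
(c) Entailed — the original entails any weakening of itself; this just drops 'roughly' and generalizes the patient.
(d) Not entailed — the passage has Teo breaking the jar, not John.
(e) Not entailed — Teo scrubbed the door, not the note; the note belongs to the photographing event.
(f) Entailed — generalizing the patient leaves a sub-description the original still satisfies.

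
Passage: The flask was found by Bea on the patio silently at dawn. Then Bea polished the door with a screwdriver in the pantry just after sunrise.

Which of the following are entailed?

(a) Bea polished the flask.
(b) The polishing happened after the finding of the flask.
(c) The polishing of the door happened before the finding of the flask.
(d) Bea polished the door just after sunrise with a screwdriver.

(a) Not entailed — Bea polished the door, not the flask; the flask belongs to the finding event.
(b) Entailed — the narrative places the finding before the polishing.
(c) Not entailed — the narrative places the finding before the polishing, not after.
(d) Entailed — the original entails any weakening of itself; this just drops 'in the pantry'.

(b), (d)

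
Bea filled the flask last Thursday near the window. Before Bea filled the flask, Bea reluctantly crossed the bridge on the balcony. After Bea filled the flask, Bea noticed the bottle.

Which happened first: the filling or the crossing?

The connectives place the crossing before the filling.

the crossing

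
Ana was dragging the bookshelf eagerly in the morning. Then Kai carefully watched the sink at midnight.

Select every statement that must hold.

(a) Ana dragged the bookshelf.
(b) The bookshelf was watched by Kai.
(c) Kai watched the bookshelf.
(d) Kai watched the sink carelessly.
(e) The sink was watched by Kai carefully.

(a), (e)

(a) Entailed — 'drag' is an activity; 'was dragging' entails that some dragging happened, so 'dragged' holds.
(b) Not entailed — Kai watched the sink, not the bookshelf; the bookshelf belongs to the dragging event.
(c) Not entailed — Kai watched the sink, not the bookshelf; the bookshelf belongs to the dragging event.
(d) Not entailed — 'carelessly' adds a manner not in (and inconsistent with) the original.
(e) Entailed — the original entails any weakening of itself; this just drops 'at midnight'.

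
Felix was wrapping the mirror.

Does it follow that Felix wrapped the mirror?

no

'was wrapping' is progressive; for an accomplishment like 'wrap the mirror', it doesn't entail completion.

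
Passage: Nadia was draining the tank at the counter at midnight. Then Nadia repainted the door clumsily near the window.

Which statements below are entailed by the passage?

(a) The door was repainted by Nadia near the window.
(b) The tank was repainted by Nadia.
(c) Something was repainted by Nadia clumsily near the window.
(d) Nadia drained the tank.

(a), (c)

(a) Entailed — dropping 'clumsily' leaves a sub-description the original still satisfies.
(b) Not entailed — Nadia repainted the door, not the tank; the tank belongs to the draining event.
(c) Entailed — the original entails any weakening of itself; this just generalizes the patient.
(d) Not entailed — 'was draining' is progressive on an accomplishment; it does not entail the completed 'drained'.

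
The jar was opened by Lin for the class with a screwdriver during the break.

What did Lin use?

'with a screwdriver' marks the instrument of the opening event.

a screwdriver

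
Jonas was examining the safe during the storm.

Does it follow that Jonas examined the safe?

yes

'examine' is atelic; if Jonas was examining the safe, then Jonas examined the safe (for some time).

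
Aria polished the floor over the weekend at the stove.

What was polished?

the floor

'the floor' marks the patient of the polishing event.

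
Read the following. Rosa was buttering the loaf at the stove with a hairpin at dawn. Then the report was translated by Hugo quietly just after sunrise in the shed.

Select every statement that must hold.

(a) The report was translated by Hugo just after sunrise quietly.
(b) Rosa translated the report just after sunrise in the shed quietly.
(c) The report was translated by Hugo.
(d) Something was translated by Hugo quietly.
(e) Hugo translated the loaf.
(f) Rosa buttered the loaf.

(a), (c), (d)

(a) Entailed — this follows by dropping conjuncts from the translating event's description.
(b) Not entailed — the passage has Hugo translating the report, not Rosa.
(c) Entailed — this follows by dropping conjuncts from the translating event's description.
(d) Entailed — dropping 'just after sunrise', 'in the shed' and generalizing the patient leaves a sub-description the original still satisfies.
(e) Not entailed — Hugo translated the report, not the loaf; the loaf belongs to the buttering event.
(f) Not entailed — 'was buttering' is progressive on an accomplishment; it does not entail the completed 'buttered'.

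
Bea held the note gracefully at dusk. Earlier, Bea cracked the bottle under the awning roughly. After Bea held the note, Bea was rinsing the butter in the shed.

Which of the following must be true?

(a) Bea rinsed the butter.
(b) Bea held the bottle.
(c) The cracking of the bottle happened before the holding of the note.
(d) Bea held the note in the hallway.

(a), (c)

(a) Entailed — 'rinse' is an activity; 'was rinsing' entails that some rinsing happened, so 'rinsed' holds.
(b) Not entailed — Bea held the note, not the bottle; the bottle belongs to the cracking event.
(c) Entailed — the narrative places the cracking before the holding.
(d) Not entailed — 'in the hallway' adds information not in the original event.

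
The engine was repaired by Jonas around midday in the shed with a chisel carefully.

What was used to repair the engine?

'with a chisel' marks the instrument of the repairing event.

a chisel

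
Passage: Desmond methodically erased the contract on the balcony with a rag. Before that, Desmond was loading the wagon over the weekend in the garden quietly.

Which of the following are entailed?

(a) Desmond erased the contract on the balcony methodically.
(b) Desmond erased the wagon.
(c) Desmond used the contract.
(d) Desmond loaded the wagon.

(a) Entailed — the original entails any weakening of itself; this just drops 'with a rag'.
(b) Not entailed — Desmond erased the contract, not the wagon; the wagon belongs to the loading event.
(c) Not entailed — the contract is the patient, not an instrument — Desmond used a rag.
(d) Not entailed — 'was loading' is progressive on an accomplishment; it does not entail the completed 'loaded'.

(a)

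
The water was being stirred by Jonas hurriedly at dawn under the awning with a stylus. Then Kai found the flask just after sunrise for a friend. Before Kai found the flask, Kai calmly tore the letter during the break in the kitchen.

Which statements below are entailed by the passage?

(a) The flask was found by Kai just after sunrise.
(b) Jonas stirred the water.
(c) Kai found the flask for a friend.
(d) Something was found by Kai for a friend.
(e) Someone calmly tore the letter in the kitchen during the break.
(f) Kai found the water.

(a) Entailed — this follows by dropping conjuncts from the finding event's description.
(b) Entailed — 'stir' is an activity; 'was stirring' entails that some stirring happened, so 'stirred' holds.
(c) Entailed — dropping 'just after sunrise' leaves a sub-description the original still satisfies.
(d) Entailed — the original entails any weakening of itself; this just drops 'just after sunrise' and generalizes the patient.
(e) Entailed — every conjunct here is already in the original tearing event.
(f) Not entailed — Kai found the flask, not the water; the water belongs to the stirring event.

(a), (b), (c), (d), (e)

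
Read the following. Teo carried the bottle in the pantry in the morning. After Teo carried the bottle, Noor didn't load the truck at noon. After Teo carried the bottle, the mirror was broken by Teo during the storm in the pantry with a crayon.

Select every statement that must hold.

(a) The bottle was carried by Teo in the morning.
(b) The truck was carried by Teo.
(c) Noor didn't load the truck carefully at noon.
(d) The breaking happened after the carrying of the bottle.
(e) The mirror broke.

(a) Entailed — this follows by dropping conjuncts from the carrying event's description.
(b) Not entailed — Teo carried the bottle, not the truck; the truck belongs to the loading event.
(c) Entailed — under negation, adding a further restriction is entailed: if no such loading event occurred, none occurred carefully either.
(d) Entailed — the narrative places the carrying before the breaking.
(e) Entailed — 'Teo broke the mirror' is causative; it entails the inchoative 'the mirror broke'.

(a), (c), (d), (e)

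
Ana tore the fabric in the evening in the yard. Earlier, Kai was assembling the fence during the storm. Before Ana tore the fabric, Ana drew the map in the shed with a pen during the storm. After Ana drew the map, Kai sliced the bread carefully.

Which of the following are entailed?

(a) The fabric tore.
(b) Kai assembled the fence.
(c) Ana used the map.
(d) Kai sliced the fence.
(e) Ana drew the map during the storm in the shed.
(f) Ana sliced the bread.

(a) Entailed — 'Ana tore the fabric' is causative; it entails the inchoative 'the fabric tore'.
(b) Not entailed — 'was assembling' is progressive on an accomplishment; it does not entail the completed 'assembled'.
(c) Not entailed — the map is the patient, not an instrument — Ana used a pen.
(d) Not entailed — Kai sliced the bread, not the fence; the fence belongs to the assembling event.
(e) Entailed — dropping 'with a pen' leaves a sub-description the original still satisfies.
(f) Not entailed — the passage has Kai slicing the bread, not Ana.

(a), (e)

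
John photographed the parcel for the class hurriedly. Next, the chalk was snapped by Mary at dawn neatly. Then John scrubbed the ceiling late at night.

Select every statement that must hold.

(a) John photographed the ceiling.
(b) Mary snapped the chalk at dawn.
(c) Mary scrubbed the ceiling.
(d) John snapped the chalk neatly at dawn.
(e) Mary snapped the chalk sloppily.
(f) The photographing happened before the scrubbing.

(a) Not entailed — John photographed the parcel, not the ceiling; the ceiling belongs to the scrubbing event.
(b) Entailed — every conjunct here is already in the original snapping event.
(c) Not entailed — the passage has John scrubbing the ceiling, not Mary.
(d) Not entailed — the passage has Mary snapping the chalk, not John.
(e) Not entailed — 'sloppily' adds a manner not in (and inconsistent with) the original.
(f) Entailed — the narrative places the photographing before the scrubbing.

(b), (f)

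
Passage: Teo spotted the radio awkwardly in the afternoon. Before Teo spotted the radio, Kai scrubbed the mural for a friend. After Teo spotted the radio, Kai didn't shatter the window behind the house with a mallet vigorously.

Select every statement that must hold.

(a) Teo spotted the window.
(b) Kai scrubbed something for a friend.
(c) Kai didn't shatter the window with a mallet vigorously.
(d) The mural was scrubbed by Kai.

(a) Not entailed — Teo spotted the radio, not the window; the window belongs to the shattering event.
(b) Entailed — every conjunct here is already in the original scrubbing event.
(c) Not entailed — dropping 'behind the house' under negation is not valid — the original leaves open that Kai shattered the window some other way.
(d) Entailed — this follows by dropping conjuncts from the scrubbing event's description.

(b), (d)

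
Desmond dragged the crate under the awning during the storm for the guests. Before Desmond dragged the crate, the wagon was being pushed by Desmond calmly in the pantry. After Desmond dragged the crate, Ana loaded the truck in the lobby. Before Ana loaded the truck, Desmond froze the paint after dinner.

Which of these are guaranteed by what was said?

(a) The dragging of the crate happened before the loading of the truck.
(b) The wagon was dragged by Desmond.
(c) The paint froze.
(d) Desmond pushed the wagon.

(a), (c), (d)

(a) Entailed — the narrative places the dragging before the loading.
(b) Not entailed — Desmond dragged the crate, not the wagon; the wagon belongs to the pushing event.
(c) Entailed — 'Desmond froze the paint' is causative; it entails the inchoative 'the paint froze'.
(d) Entailed — 'push' is an activity; 'was pushing' entails that some pushing happened, so 'pushed' holds.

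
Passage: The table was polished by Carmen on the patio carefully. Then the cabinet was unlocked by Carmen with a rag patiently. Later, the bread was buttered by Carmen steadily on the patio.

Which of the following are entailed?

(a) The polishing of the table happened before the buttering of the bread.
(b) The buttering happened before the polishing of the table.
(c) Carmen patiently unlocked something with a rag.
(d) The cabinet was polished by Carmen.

(a), (c)

(a) Entailed — the narrative places the polishing before the buttering.
(b) Not entailed — the narrative places the polishing before the buttering, not after.
(c) Entailed — the original entails any weakening of itself; this just generalizes the patient.
(d) Not entailed — Carmen polished the table, not the cabinet; the cabinet belongs to the unlocking event.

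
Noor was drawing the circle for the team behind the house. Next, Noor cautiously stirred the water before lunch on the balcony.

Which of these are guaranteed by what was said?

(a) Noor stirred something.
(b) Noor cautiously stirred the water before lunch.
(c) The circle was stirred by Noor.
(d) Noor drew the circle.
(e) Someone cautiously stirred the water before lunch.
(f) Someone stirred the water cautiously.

(a), (b), (e), (f)

(a) Entailed — every conjunct here is already in the original stirring event.
(b) Entailed — dropping 'on the balcony' leaves a sub-description the original still satisfies.
(c) Not entailed — Noor stirred the water, not the circle; the circle belongs to the drawing event.
(d) Not entailed — 'was drawing' is progressive on an accomplishment; it does not entail the completed 'drew'.
(e) Entailed — dropping 'on the balcony' and generalizing the agent leaves a sub-description the original still satisfies.
(f) Entailed — the original entails any weakening of itself; this just drops 'before lunch', 'on the balcony' and generalizes the agent.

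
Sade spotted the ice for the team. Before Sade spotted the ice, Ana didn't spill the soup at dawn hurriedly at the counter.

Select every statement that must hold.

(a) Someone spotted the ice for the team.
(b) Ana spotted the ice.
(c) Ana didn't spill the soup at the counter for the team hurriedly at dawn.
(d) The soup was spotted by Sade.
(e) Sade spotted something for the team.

(a), (c), (e)

(a) Entailed — every conjunct here is already in the original spotting event.
(b) Not entailed — the passage has Sade spotting the ice, not Ana.
(c) Entailed — under negation, adding a further restriction is entailed: if no such spilling event occurred, none occurred for the team either.
(d) Not entailed — Sade spotted the ice, not the soup; the soup belongs to the spilling event.
(e) Entailed — this follows by dropping conjuncts from the spotting event's description.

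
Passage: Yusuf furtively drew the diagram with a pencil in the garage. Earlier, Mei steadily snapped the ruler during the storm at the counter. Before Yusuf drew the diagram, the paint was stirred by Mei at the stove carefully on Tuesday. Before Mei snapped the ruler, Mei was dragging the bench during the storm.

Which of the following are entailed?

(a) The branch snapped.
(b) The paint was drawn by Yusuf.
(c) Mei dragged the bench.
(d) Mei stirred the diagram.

(a) Not entailed — the ruler is what snapped, not the branch.
(b) Not entailed — Yusuf drew the diagram, not the paint; the paint belongs to the stirring event.
(c) Entailed — 'drag' is an activity; 'was dragging' entails that some dragging happened, so 'dragged' holds.
(d) Not entailed — Mei stirred the paint, not the diagram; the diagram belongs to the drawing event.

(c)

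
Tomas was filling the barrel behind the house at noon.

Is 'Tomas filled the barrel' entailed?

no

'was filling' is progressive; for an accomplishment like 'fill the barrel', it doesn't entail completion.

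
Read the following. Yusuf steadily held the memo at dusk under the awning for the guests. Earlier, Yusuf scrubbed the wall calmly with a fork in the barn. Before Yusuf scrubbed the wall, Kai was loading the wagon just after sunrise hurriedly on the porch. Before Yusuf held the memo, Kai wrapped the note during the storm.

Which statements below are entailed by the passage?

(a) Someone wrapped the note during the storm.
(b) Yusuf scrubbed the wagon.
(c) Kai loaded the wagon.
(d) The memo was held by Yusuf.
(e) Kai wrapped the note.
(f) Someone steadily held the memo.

(a) Entailed — generalizing the agent leaves a sub-description the original still satisfies.
(b) Not entailed — Yusuf scrubbed the wall, not the wagon; the wagon belongs to the loading event.
(c) Not entailed — 'was loading' is progressive on an accomplishment; it does not entail the completed 'loaded'.
(d) Entailed — dropping 'for the guests', 'steadily', 'under the awning', 'at dusk' leaves a sub-description the original still satisfies.
(e) Entailed — every conjunct here is already in the original wrapping event.
(f) Entailed — dropping 'for the guests', 'under the awning', 'at dusk' and generalizing the agent leaves a sub-description the original still satisfies.

(a), (d), (e), (f)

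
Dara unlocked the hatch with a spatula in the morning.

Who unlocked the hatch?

'Dara' marks the agent of the unlocking event.

Dara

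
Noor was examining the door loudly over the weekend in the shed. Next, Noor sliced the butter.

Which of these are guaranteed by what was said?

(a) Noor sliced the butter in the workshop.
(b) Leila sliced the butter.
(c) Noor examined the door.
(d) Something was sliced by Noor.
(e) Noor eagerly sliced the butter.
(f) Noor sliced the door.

(c), (d)

(a) Not entailed — 'in the workshop' adds information not in the original event.
(b) Not entailed — the passage has Noor slicing the butter, not Leila.
(c) Entailed — 'examine' is an activity; 'was examining' entails that some examining happened, so 'examined' holds.
(d) Entailed — the original entails any weakening of itself; this just generalizes the patient.
(e) Not entailed — 'eagerly' adds information not in the original event.
(f) Not entailed — Noor sliced the butter, not the door; the door belongs to the examining event.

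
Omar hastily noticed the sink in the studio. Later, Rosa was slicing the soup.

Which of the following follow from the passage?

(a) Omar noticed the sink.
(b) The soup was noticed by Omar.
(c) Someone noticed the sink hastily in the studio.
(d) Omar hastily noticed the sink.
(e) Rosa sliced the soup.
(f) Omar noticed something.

(a) Entailed — dropping 'in the studio', 'hastily' leaves a sub-description the original still satisfies.
(b) Not entailed — Omar noticed the sink, not the soup; the soup belongs to the slicing event.
(c) Entailed — this follows by dropping conjuncts from the noticing event's description.
(d) Entailed — dropping 'in the studio' leaves a sub-description the original still satisfies.
(e) Not entailed — 'was slicing' is progressive on an accomplishment; it does not entail the completed 'sliced'.
(f) Entailed — dropping 'in the studio', 'hastily' and generalizing the patient leaves a sub-description the original still satisfies.

(a), (c), (d), (f)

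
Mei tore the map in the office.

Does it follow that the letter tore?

Nothing is said about any letter; only the map is affected.

no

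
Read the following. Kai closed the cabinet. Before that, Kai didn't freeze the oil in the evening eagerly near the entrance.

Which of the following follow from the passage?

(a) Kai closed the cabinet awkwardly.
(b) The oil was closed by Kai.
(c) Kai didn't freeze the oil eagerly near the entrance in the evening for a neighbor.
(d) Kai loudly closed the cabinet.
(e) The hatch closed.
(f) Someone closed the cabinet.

(a) Not entailed — 'awkwardly' adds information not in the original event.
(b) Not entailed — Kai closed the cabinet, not the oil; the oil belongs to the freezing event.
(c) Entailed — under negation, adding a further restriction is entailed: if no such freezing event occurred, none occurred for a neighbor either.
(d) Not entailed — 'loudly' adds information not in the original event.
(e) Not entailed — the cabinet is what closed, not the hatch.
(f) Entailed — every conjunct here is already in the original closing event.

(c), (f)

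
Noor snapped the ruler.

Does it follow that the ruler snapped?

'Noor snapped the ruler' is the causative; it entails the inchoative 'the ruler snapped'.

yes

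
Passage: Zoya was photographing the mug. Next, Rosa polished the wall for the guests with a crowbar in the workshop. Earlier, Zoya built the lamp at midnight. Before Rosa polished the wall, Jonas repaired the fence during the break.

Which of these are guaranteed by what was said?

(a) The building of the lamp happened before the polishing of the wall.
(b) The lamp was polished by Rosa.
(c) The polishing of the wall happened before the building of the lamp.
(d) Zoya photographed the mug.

(a)

(a) Entailed — the narrative places the building before the polishing.
(b) Not entailed — Rosa polished the wall, not the lamp; the lamp belongs to the building event.
(c) Not entailed — the narrative places the building before the polishing, not after.
(d) Not entailed — 'was photographing' is progressive on an accomplishment; it does not entail the completed 'photographed'.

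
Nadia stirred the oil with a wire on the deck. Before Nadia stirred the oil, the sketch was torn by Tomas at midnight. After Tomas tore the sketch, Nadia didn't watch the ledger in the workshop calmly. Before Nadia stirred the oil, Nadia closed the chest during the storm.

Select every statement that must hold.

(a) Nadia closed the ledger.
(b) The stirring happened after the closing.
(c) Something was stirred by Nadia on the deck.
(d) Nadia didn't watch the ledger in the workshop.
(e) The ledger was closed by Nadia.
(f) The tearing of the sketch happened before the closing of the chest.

(a) Not entailed — Nadia closed the chest, not the ledger; the ledger belongs to the watching event.
(b) Entailed — the narrative places the closing before the stirring.
(c) Entailed — every conjunct here is already in the original stirring event.
(d) Not entailed — dropping 'calmly' under negation is not valid — the original leaves open that Nadia watched the ledger some other way.
(e) Not entailed — Nadia closed the chest, not the ledger; the ledger belongs to the watching event.
(f) Not entailed — the narrative doesn't order the tearing relative to the closing.

(b), (c)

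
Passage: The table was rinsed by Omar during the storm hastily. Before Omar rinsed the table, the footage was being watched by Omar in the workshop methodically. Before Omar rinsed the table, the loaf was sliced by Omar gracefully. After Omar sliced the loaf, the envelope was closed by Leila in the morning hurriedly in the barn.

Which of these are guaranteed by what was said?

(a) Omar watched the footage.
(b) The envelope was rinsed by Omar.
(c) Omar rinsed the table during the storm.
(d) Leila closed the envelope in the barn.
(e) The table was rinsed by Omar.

(a), (c), (d), (e)

(a) Entailed — 'watch' is an activity; 'was watching' entails that some watching happened, so 'watched' holds.
(b) Not entailed — Omar rinsed the table, not the envelope; the envelope belongs to the closing event.
(c) Entailed — this follows by dropping conjuncts from the rinsing event's description.
(d) Entailed — the original entails any weakening of itself; this just drops 'hurriedly', 'in the morning'.
(e) Entailed — the original entails any weakening of itself; this just drops 'hastily', 'during the storm'.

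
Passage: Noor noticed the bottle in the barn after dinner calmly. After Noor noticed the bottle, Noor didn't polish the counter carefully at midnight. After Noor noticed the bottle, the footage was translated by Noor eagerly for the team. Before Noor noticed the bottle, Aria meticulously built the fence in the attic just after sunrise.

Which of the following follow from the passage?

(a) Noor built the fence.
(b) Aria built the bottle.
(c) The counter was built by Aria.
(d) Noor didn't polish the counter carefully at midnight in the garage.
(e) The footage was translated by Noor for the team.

(a) Not entailed — the passage has Aria building the fence, not Noor.
(b) Not entailed — Aria built the fence, not the bottle; the bottle belongs to the noticing event.
(c) Not entailed — Aria built the fence, not the counter; the counter belongs to the polishing event.
(d) Entailed — under negation, adding a further restriction is entailed: if no such polishing event occurred, none occurred in the garage either.
(e) Entailed — the original entails any weakening of itself; this just drops 'eagerly'.

(d), (e)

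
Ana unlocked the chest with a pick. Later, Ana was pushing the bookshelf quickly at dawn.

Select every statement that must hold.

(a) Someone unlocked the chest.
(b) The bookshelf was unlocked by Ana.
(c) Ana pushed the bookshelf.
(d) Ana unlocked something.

(a) Entailed — every conjunct here is already in the original unlocking event.
(b) Not entailed — Ana unlocked the chest, not the bookshelf; the bookshelf belongs to the pushing event.
(c) Entailed — 'push' is an activity; 'was pushing' entails that some pushing happened, so 'pushed' holds.
(d) Entailed — dropping 'with a pick' and generalizing the patient leaves a sub-description the original still satisfies.

(a), (c), (d)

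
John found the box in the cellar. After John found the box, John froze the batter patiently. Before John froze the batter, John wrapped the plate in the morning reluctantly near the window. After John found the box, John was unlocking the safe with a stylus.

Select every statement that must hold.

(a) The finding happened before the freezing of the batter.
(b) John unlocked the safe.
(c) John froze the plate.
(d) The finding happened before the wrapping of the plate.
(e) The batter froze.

(a), (e)

(a) Entailed — the narrative places the finding before the freezing.
(b) Not entailed — 'was unlocking' is progressive on an accomplishment; it does not entail the completed 'unlocked'.
(c) Not entailed — John froze the batter, not the plate; the plate belongs to the wrapping event.
(d) Not entailed — the narrative doesn't order the finding relative to the wrapping.
(e) Entailed — 'John froze the batter' is causative; it entails the inchoative 'the batter froze'.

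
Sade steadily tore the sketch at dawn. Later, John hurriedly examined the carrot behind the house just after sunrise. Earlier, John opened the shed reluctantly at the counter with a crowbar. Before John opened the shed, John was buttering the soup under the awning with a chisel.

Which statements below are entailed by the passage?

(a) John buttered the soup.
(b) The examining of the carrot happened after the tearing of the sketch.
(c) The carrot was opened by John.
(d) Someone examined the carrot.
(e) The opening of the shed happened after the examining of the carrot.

(a) Not entailed — 'was buttering' is progressive on an accomplishment; it does not entail the completed 'buttered'.
(b) Entailed — the narrative places the tearing before the examining.
(c) Not entailed — John opened the shed, not the carrot; the carrot belongs to the examining event.
(d) Entailed — every conjunct here is already in the original examining event.
(e) Not entailed — the narrative places the opening before the examining, not after.

(b), (d)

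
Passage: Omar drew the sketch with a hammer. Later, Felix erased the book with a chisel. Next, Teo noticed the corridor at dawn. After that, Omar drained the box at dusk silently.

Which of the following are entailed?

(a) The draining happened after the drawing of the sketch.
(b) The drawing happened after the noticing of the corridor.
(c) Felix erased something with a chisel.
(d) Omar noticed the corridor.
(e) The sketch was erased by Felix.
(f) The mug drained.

(a) Entailed — the narrative places the drawing before the draining.
(b) Not entailed — the narrative places the drawing before the noticing, not after.
(c) Entailed — every conjunct here is already in the original erasing event.
(d) Not entailed — the passage has Teo noticing the corridor, not Omar.
(e) Not entailed — Felix erased the book, not the sketch; the sketch belongs to the drawing event.
(f) Not entailed — the box is what drained, not the mug.

(a), (c)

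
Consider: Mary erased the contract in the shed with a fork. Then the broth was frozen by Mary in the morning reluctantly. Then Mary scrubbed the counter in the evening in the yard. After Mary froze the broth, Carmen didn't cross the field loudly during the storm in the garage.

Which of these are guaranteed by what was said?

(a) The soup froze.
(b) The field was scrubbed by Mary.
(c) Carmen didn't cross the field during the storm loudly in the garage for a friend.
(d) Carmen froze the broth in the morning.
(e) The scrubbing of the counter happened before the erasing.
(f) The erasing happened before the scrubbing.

(c), (f)

(a) Not entailed — the broth is what froze, not the soup.
(b) Not entailed — Mary scrubbed the counter, not the field; the field belongs to the crossing event.
(c) Entailed — under negation, adding a further restriction is entailed: if no such crossing event occurred, none occurred for a friend either.
(d) Not entailed — the passage has Mary freezing the broth, not Carmen.
(e) Not entailed — the narrative places the erasing before the scrubbing, not after.
(f) Entailed — the narrative places the erasing before the scrubbing.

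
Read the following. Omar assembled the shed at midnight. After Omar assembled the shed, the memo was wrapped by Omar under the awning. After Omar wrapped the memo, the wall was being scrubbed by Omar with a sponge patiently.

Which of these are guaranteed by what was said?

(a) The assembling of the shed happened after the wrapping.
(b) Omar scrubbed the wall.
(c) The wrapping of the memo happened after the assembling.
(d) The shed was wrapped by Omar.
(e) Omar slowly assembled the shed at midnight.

(b), (c)

(a) Not entailed — the narrative places the assembling before the wrapping, not after.
(b) Entailed — 'scrub' is an activity; 'was scrubbing' entails that some scrubbing happened, so 'scrubbed' holds.
(c) Entailed — the narrative places the assembling before the wrapping.
(d) Not entailed — Omar wrapped the memo, not the shed; the shed belongs to the assembling event.
(e) Not entailed — 'slowly' adds information not in the original event.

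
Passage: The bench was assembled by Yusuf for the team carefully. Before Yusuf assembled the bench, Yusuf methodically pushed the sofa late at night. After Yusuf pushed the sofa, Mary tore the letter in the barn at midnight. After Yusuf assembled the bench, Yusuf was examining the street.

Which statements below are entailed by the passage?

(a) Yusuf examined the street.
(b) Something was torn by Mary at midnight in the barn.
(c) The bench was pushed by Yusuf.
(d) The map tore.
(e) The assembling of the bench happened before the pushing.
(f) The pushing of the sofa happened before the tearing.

(a) Entailed — 'examine' is an activity; 'was examining' entails that some examining happened, so 'examined' holds.
(b) Entailed — every conjunct here is already in the original tearing event.
(c) Not entailed — Yusuf pushed the sofa, not the bench; the bench belongs to the assembling event.
(d) Not entailed — the letter is what tore, not the map.
(e) Not entailed — the narrative places the pushing before the assembling, not after.
(f) Entailed — the narrative places the pushing before the tearing.

(a), (b), (f)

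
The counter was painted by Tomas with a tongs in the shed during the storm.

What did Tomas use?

'with a tongs' marks the instrument of the painting event.

a tongs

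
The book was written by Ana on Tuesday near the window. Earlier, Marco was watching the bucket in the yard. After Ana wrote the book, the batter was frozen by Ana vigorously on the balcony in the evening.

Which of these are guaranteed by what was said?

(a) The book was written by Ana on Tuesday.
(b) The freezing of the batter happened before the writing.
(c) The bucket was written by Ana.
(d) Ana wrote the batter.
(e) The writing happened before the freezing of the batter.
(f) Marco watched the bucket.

(a) Entailed — the original entails any weakening of itself; this just drops 'near the window'.
(b) Not entailed — the narrative places the writing before the freezing, not after.
(c) Not entailed — Ana wrote the book, not the bucket; the bucket belongs to the watching event.
(d) Not entailed — Ana wrote the book, not the batter; the batter belongs to the freezing event.
(e) Entailed — the narrative places the writing before the freezing.
(f) Entailed — 'watch' is an activity; 'was watching' entails that some watching happened, so 'watched' holds.

(a), (e), (f)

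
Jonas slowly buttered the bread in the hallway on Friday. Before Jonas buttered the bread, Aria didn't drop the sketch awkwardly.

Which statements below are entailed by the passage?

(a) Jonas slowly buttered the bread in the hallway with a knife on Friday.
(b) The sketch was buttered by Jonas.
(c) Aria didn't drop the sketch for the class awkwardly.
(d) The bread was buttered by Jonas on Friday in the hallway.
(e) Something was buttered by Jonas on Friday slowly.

(c), (d), (e)

(a) Not entailed — 'with a knife' adds information not in the original event.
(b) Not entailed — Jonas buttered the bread, not the sketch; the sketch belongs to the dropping event.
(c) Entailed — under negation, adding a further restriction is entailed: if no such dropping event occurred, none occurred for the class either.
(d) Entailed — dropping 'slowly' leaves a sub-description the original still satisfies.
(e) Entailed — dropping 'in the hallway' and generalizing the patient leaves a sub-description the original still satisfies.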